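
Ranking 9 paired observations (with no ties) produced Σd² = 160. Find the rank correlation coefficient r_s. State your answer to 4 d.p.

-0.3333

ρ = 1 − 6Σd² / [n(n²−1)] = 1 − 6×160 / (9×80)
  = 1 − 960/720 = 1 − 1.33333 ≈ -0.3333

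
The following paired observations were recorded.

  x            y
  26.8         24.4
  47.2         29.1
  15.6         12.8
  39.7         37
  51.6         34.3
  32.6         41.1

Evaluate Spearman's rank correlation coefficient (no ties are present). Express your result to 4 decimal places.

0.4857

Rank x: 2, 5, 1, 4, 6, 3
Rank y: 2, 3, 1, 5, 4, 6
d = rank(x) − rank(y): 0, 2, 0, -1, 2, -3; Σd² = 18
ρ = 1 − 6Σd² / [n(n²−1)] = 1 − 6×18 / (6×35) = 1 − 108/210 ≈ 0.4857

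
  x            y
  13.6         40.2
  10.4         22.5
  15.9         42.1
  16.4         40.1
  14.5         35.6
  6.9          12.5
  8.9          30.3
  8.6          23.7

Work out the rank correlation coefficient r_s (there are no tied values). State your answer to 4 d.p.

Rank x: 5, 4, 7, 8, 6, 1, 3, 2
Rank y: 7, 2, 8, 6, 5, 1, 4, 3
d = rank(x) − rank(y): -2, 2, -1, 2, 1, 0, -1, -1; Σd² = 16
ρ = 1 − 6Σd² / [n(n²−1)] = 1 − 6×16 / (8×63) = 1 − 96/504 ≈ 0.8095

0.8095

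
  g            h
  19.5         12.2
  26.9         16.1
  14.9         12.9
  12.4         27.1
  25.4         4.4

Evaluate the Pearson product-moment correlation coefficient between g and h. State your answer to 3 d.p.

n = 5, Σg = 99.1, Σh = 72.7, Σg² = 2124.79, Σh² = 1328.23, Σgh = 1311
nΣgh − ΣgΣh = 6555 − 7204.57 = -649.57
nΣg² − (Σg)² = 10623.95 − 9820.81 = 803.14; nΣh² − (Σh)² = 6641.15 − 5285.29 = 1355.86
r = -649.57 / √(803.14 × 1355.86) = -649.57 / 1043.5255 ≈ -0.622

-0.622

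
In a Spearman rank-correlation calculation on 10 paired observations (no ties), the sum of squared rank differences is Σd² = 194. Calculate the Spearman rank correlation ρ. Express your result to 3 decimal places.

-0.176

ρ = 1 − 6Σd² / [n(n²−1)] = 1 − 6×194 / (10×99)
  = 1 − 1164/990 = 1 − 1.1758 ≈ -0.176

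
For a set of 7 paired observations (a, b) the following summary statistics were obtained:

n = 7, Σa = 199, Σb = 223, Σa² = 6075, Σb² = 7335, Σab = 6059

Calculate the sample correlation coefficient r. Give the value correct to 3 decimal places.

-0.904

r = (nΣab − ΣaΣb) / √[(nΣa² − (Σa)²)(nΣb² − (Σb)²)]
Numerator: 7×6059 − 199×223 = -1964
Denominator: √[(42525 − 39601)(51345 − 49729)] = √[2924 × 1616] = 2173.7488
r = -1964 / 2173.7488 ≈ -0.904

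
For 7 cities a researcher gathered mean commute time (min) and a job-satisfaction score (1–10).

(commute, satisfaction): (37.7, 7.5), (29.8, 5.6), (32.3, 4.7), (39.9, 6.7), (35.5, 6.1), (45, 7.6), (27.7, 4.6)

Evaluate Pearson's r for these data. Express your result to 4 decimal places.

0.8793

n = 7, Σx = 247.9, Σy = 42.8, Σx² = 8997.17, Σy² = 270.72, Σxy = 1554.74
nΣxy − ΣxΣy = 10883.18 − 10610.12 = 273.06
nΣx² − (Σx)² = 62980.19 − 61454.41 = 1525.78; nΣy² − (Σy)² = 1895.04 − 1831.84 = 63.2
r = 273.06 / √(1525.78 × 63.2) = 273.06 / 310.5307 ≈ 0.8793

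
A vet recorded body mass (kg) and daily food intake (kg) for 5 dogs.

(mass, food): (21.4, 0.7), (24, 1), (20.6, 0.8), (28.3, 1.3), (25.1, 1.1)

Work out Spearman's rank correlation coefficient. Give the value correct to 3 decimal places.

Rank mass: 2, 3, 1, 5, 4
Rank food: 1, 3, 2, 5, 4
d = rank(mass) − rank(food): 1, 0, -1, 0, 0; Σd² = 2
ρ = 1 − 6Σd² / [n(n²−1)] = 1 − 6×2 / (5×24) = 1 − 12/120 ≈ 0.900

0.900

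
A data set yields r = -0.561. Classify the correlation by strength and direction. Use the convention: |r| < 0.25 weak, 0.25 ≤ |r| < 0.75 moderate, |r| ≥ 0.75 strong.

moderate negative

r = -0.561 < 0 so the relationship is negative.
|r| = 0.561, which falls in the moderate range.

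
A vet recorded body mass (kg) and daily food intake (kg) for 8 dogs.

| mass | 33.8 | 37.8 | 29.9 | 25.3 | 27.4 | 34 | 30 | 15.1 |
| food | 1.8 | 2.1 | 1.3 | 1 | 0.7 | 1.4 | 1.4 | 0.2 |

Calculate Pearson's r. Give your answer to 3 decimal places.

n = 8, Σx = 233.3, Σy = 9.9, Σx² = 7140.15, Σy² = 14.79, Σxy = 316.19
nΣxy − ΣxΣy = 2529.52 − 2309.67 = 219.85
nΣx² − (Σx)² = 57121.2 − 54428.89 = 2692.31; nΣy² − (Σy)² = 118.32 − 98.01 = 20.31
r = 219.85 / √(2692.31 × 20.31) = 219.85 / 233.8393 ≈ 0.940

0.940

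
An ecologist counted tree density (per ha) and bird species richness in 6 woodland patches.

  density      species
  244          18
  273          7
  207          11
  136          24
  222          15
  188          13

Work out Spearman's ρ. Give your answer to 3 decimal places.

-0.486

Rank density: 5, 6, 3, 1, 4, 2
Rank species: 5, 1, 2, 6, 4, 3
d = rank(density) − rank(species): 0, 5, 1, -5, 0, -1; Σd² = 52
ρ = 1 − 6Σd² / [n(n²−1)] = 1 − 6×52 / (6×35) = 1 − 312/210 ≈ -0.486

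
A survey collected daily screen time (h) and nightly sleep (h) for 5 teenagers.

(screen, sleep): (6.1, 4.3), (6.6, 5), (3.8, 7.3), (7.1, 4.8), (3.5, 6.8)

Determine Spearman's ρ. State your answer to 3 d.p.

Rank screen: 3, 4, 2, 5, 1
Rank sleep: 1, 3, 5, 2, 4
d = rank(screen) − rank(sleep): 2, 1, -3, 3, -3; Σd² = 32
ρ = 1 − 6Σd² / [n(n²−1)] = 1 − 6×32 / (5×24) = 1 − 192/120 ≈ -0.600

-0.600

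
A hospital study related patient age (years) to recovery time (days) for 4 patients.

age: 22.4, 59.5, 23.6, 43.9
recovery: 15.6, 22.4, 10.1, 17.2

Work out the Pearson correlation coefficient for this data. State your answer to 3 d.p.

n = 4, Σx = 149.4, Σy = 65.3, Σx² = 6526.18, Σy² = 1142.97, Σxy = 2675.68
nΣxy − ΣxΣy = 10702.72 − 9755.82 = 946.9
nΣx² − (Σx)² = 26104.72 − 22320.36 = 3784.36; nΣy² − (Σy)² = 4571.88 − 4264.09 = 307.79
r = 946.9 / √(3784.36 × 307.79) = 946.9 / 1079.2535 ≈ 0.877

0.877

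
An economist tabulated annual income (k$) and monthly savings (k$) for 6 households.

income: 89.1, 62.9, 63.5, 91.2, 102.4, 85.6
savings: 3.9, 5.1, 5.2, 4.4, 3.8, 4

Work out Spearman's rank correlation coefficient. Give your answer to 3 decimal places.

-0.771

Rank income: 4, 1, 2, 5, 6, 3
Rank savings: 2, 5, 6, 4, 1, 3
d = rank(income) − rank(savings): 2, -4, -4, 1, 5, 0; Σd² = 62
ρ = 1 − 6Σd² / [n(n²−1)] = 1 − 6×62 / (6×35) = 1 − 372/210 ≈ -0.771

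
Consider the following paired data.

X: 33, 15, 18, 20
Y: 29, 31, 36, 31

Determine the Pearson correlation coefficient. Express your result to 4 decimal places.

-0.5696

n = 4, ΣX = 86, ΣY = 127, ΣX² = 2038, ΣY² = 4059, ΣXY = 2690
nΣXY − ΣXΣY = 10760 − 10922 = -162
nΣX² − (ΣX)² = 8152 − 7396 = 756; nΣY² − (ΣY)² = 16236 − 16129 = 107
r = -162 / √(756 × 107) = -162 / 284.4152 ≈ -0.5696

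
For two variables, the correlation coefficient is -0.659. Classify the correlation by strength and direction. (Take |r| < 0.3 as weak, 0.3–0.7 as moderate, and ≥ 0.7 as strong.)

moderate negative

r = -0.659 < 0 so the relationship is negative.
|r| = 0.659, which falls in the moderate range.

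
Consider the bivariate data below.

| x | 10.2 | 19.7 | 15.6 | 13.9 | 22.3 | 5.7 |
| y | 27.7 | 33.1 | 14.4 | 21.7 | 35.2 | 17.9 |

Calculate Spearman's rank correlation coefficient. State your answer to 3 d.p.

Rank x: 2, 5, 4, 3, 6, 1
Rank y: 4, 5, 1, 3, 6, 2
d = rank(x) − rank(y): -2, 0, 3, 0, 0, -1; Σd² = 14
ρ = 1 − 6Σd² / [n(n²−1)] = 1 − 6×14 / (6×35) = 1 − 84/210 ≈ 0.600

0.600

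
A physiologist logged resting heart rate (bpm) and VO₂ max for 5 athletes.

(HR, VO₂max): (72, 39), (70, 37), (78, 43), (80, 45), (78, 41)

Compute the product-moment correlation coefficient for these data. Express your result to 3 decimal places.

n = 5, Σx = 378, Σy = 205, Σx² = 28652, Σy² = 8445, Σxy = 15550
nΣxy − ΣxΣy = 77750 − 77490 = 260
nΣx² − (Σx)² = 143260 − 142884 = 376; nΣy² − (Σy)² = 42225 − 42025 = 200
r = 260 / √(376 × 200) = 260 / 274.2262 ≈ 0.948

0.948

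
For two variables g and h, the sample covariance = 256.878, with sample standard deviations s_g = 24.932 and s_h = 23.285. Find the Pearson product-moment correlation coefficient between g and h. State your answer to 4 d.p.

r = Cov(g,h) / (s_g · s_h) = 256.878 / (24.932 × 23.285)
  = 256.878 / 580.5416 ≈ 0.4425

0.4425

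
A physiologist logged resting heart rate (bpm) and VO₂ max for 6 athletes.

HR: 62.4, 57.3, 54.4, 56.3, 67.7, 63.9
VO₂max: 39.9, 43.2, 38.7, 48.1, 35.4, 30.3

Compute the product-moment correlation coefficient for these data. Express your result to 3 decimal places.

n = 6, Σx = 362, Σy = 235.6, Σx² = 21972.6, Σy² = 9440.8, Σxy = 14111.18
nΣxy − ΣxΣy = 84667.08 − 85287.2 = -620.12
nΣx² − (Σx)² = 131835.6 − 131044 = 791.6; nΣy² − (Σy)² = 56644.8 − 55507.36 = 1137.44
r = -620.12 / √(791.6 × 1137.44) = -620.12 / 948.8928 ≈ -0.654

-0.654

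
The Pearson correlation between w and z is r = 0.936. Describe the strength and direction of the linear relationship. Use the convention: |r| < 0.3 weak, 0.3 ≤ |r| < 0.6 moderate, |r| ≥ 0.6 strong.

strong positive

r = 0.936 > 0 so the relationship is positive.
|r| = 0.936, which falls in the strong range.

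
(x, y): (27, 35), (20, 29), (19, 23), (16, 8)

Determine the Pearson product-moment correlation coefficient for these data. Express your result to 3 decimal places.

n = 4, Σx = 82, Σy = 95, Σx² = 1746, Σy² = 2659, Σxy = 2090
nΣxy − ΣxΣy = 8360 − 7790 = 570
nΣx² − (Σx)² = 6984 − 6724 = 260; nΣy² − (Σy)² = 10636 − 9025 = 1611
r = 570 / √(260 × 1611) = 570 / 647.1939 ≈ 0.881

0.881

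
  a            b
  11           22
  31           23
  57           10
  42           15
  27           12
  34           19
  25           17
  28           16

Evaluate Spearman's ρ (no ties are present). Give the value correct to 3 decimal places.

-0.429

Rank a: 1, 5, 8, 7, 3, 6, 2, 4
Rank b: 7, 8, 1, 3, 2, 6, 5, 4
d = rank(a) − rank(b): -6, -3, 7, 4, 1, 0, -3, 0; Σd² = 120
ρ = 1 − 6Σd² / [n(n²−1)] = 1 − 6×120 / (8×63) = 1 − 720/504 ≈ -0.429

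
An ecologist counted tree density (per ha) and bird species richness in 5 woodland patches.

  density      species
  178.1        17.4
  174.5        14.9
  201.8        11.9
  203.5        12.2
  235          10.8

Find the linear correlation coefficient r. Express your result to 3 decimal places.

-0.859

n = 5, Σx = 992.9, Σy = 67.2, Σx² = 199530.35, Σy² = 931.86, Σxy = 13121.11
nΣxy − ΣxΣy = 65605.55 − 66722.88 = -1117.33
nΣx² − (Σx)² = 997651.75 − 985850.41 = 11801.34; nΣy² − (Σy)² = 4659.3 − 4515.84 = 143.46
r = -1117.33 / √(11801.34 × 143.46) = -1117.33 / 1301.1611 ≈ -0.859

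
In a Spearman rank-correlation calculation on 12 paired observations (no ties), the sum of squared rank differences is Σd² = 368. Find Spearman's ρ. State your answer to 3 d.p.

ρ = 1 − 6Σd² / [n(n²−1)] = 1 − 6×368 / (12×143)
  = 1 − 2208/1716 = 1 − 1.2867 ≈ -0.287

-0.287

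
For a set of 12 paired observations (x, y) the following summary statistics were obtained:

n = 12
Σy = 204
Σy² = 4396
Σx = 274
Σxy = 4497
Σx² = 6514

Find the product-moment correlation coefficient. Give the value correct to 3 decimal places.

-0.329

r = (nΣxy − ΣxΣy) / √[(nΣx² − (Σx)²)(nΣy² − (Σy)²)]
Numerator: 12×4497 − 274×204 = -1932
Denominator: √[(78168 − 75076)(52752 − 41616)] = √[3092 × 11136] = 5867.9223
r = -1932 / 5867.9223 ≈ -0.329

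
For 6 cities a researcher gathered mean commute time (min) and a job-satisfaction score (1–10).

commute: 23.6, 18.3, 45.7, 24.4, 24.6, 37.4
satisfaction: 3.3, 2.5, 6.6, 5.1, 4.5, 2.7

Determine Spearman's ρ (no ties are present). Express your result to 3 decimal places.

0.600

Rank commute: 2, 1, 6, 3, 4, 5
Rank satisfaction: 3, 1, 6, 5, 4, 2
d = rank(commute) − rank(satisfaction): -1, 0, 0, -2, 0, 3; Σd² = 14
ρ = 1 − 6Σd² / [n(n²−1)] = 1 − 6×14 / (6×35) = 1 − 84/210 ≈ 0.600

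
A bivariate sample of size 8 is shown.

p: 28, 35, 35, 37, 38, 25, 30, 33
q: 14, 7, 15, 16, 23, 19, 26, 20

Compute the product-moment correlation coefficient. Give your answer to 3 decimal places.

n = 8, Σp = 261, Σq = 140, Σp² = 8661, Σq² = 2692, Σpq = 4543
nΣpq − ΣpΣq = 36344 − 36540 = -196
nΣp² − (Σp)² = 69288 − 68121 = 1167; nΣq² − (Σq)² = 21536 − 19600 = 1936
r = -196 / √(1167 × 1936) = -196 / 1503.1008 ≈ -0.130

-0.130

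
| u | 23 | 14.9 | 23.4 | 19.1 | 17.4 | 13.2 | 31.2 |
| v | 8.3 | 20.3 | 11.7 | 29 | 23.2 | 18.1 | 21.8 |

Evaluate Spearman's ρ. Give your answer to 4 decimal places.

-0.1071

Rank u: 5, 2, 6, 4, 3, 1, 7
Rank v: 1, 4, 2, 7, 6, 3, 5
d = rank(u) − rank(v): 4, -2, 4, -3, -3, -2, 2; Σd² = 62
ρ = 1 − 6Σd² / [n(n²−1)] = 1 − 6×62 / (7×48) = 1 − 372/336 ≈ -0.1071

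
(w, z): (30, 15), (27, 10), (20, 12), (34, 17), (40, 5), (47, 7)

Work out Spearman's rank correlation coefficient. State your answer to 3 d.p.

-0.429

Rank w: 3, 2, 1, 4, 5, 6
Rank z: 5, 3, 4, 6, 1, 2
d = rank(w) − rank(z): -2, -1, -3, -2, 4, 4; Σd² = 50
ρ = 1 − 6Σd² / [n(n²−1)] = 1 − 6×50 / (6×35) = 1 − 300/210 ≈ -0.429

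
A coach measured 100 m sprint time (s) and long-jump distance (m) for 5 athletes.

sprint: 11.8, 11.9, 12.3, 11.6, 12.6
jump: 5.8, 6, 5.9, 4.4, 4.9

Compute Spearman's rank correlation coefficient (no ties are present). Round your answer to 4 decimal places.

0.3000

Rank sprint: 2, 3, 4, 1, 5
Rank jump: 3, 5, 4, 1, 2
d = rank(sprint) − rank(jump): -1, -2, 0, 0, 3; Σd² = 14
ρ = 1 − 6Σd² / [n(n²−1)] = 1 − 6×14 / (5×24) = 1 − 84/120 ≈ 0.3000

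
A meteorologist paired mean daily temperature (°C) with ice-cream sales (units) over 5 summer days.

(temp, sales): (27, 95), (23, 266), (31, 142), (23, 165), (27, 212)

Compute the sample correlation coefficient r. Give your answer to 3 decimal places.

n = 5, Σx = 131, Σy = 880, Σx² = 3477, Σy² = 172114, Σxy = 22604
nΣxy − ΣxΣy = 113020 − 115280 = -2260
nΣx² − (Σx)² = 17385 − 17161 = 224; nΣy² − (Σy)² = 860570 − 774400 = 86170
r = -2260 / √(224 × 86170) = -2260 / 4393.4133 ≈ -0.514

-0.514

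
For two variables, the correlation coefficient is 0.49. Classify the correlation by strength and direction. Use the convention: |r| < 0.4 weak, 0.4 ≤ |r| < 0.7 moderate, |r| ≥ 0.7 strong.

r = 0.49 > 0 so the relationship is positive.
|r| = 0.49, which falls in the moderate range.

moderate positive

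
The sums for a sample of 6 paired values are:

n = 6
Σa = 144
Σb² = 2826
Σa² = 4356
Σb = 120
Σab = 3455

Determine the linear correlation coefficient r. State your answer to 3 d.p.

r = (nΣab − ΣaΣb) / √[(nΣa² − (Σa)²)(nΣb² − (Σb)²)]
Numerator: 6×3455 − 144×120 = 3450
Denominator: √[(26136 − 20736)(16956 − 14400)] = √[5400 × 2556] = 3715.1581
r = 3450 / 3715.1581 ≈ 0.929

0.929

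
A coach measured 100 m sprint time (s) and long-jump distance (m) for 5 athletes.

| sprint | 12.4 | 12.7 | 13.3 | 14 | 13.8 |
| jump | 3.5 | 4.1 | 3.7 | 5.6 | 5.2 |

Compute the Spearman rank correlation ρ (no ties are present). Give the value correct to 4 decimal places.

0.9000

Rank sprint: 1, 2, 3, 5, 4
Rank jump: 1, 3, 2, 5, 4
d = rank(sprint) − rank(jump): 0, -1, 1, 0, 0; Σd² = 2
ρ = 1 − 6Σd² / [n(n²−1)] = 1 − 6×2 / (5×24) = 1 − 12/120 ≈ 0.9000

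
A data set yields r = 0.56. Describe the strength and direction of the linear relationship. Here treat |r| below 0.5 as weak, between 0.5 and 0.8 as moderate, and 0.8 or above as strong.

moderate positive

r = 0.56 > 0 so the relationship is positive.
|r| = 0.56, which falls in the moderate range.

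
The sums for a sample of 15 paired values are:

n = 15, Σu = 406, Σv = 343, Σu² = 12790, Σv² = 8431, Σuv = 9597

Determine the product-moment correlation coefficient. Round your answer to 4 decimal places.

r = (nΣuv − ΣuΣv) / √[(nΣu² − (Σu)²)(nΣv² − (Σv)²)]
Numerator: 15×9597 − 406×343 = 4697
Denominator: √[(191850 − 164836)(126465 − 117649)] = √[27014 × 8816] = 15432.2851
r = 4697 / 15432.2851 ≈ 0.3044

0.3044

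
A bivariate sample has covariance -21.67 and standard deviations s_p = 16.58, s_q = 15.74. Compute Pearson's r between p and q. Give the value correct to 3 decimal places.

-0.083

r = Cov(p,q) / (s_p · s_q) = -21.67 / (16.58 × 15.74)
  = -21.67 / 260.9692 ≈ -0.083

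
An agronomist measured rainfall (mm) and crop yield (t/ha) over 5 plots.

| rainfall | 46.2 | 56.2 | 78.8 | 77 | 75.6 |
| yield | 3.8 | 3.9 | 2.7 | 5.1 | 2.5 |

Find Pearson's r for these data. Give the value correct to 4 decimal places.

n = 5, Σx = 333.8, Σy = 18, Σx² = 23146.68, Σy² = 69.2, Σxy = 1189.2
nΣxy − ΣxΣy = 5946 − 6008.4 = -62.4
nΣx² − (Σx)² = 115733.4 − 111422.44 = 4310.96; nΣy² − (Σy)² = 346 − 324 = 22
r = -62.4 / √(4310.96 × 22) = -62.4 / 307.9629 ≈ -0.2026

-0.2026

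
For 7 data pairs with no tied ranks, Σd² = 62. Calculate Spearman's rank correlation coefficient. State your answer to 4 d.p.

ρ = 1 − 6Σd² / [n(n²−1)] = 1 − 6×62 / (7×48)
  = 1 − 372/336 = 1 − 1.10714 ≈ -0.1071

-0.1071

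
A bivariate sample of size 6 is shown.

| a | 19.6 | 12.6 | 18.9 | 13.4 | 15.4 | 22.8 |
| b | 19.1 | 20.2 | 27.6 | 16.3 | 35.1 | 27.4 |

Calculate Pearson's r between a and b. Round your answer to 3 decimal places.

0.290

n = 6, Σa = 102.7, Σb = 145.7, Σa² = 1836.69, Σb² = 3783.07, Σab = 2534.2
nΣab − ΣaΣb = 15205.2 − 14963.39 = 241.81
nΣa² − (Σa)² = 11020.14 − 10547.29 = 472.85; nΣb² − (Σb)² = 22698.42 − 21228.49 = 1469.93
r = 241.81 / √(472.85 × 1469.93) = 241.81 / 833.7004 ≈ 0.290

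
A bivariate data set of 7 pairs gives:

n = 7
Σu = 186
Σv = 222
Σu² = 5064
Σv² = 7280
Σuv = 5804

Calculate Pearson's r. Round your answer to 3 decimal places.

-0.556

r = (nΣuv − ΣuΣv) / √[(nΣu² − (Σu)²)(nΣv² − (Σv)²)]
Numerator: 7×5804 − 186×222 = -664
Denominator: √[(35448 − 34596)(50960 − 49284)] = √[852 × 1676] = 1194.9695
r = -664 / 1194.9695 ≈ -0.556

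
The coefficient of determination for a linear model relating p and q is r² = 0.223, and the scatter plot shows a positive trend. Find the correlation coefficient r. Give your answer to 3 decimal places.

|r| = √0.223 = 0.472
The association is positive, so r = 0.472.

0.472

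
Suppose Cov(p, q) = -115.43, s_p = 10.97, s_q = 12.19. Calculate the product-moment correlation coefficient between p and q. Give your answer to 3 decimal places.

-0.863

r = Cov(p,q) / (s_p · s_q) = -115.43 / (10.97 × 12.19)
  = -115.43 / 133.7243 ≈ -0.863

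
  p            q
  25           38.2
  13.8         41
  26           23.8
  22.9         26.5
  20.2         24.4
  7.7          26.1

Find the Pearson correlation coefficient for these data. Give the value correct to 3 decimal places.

n = 6, Σp = 115.6, Σq = 180, Σp² = 2483.18, Σq² = 5685.5, Σpq = 3440.3
nΣpq − ΣpΣq = 20641.8 − 20808 = -166.2
nΣp² − (Σp)² = 14899.08 − 13363.36 = 1535.72; nΣq² − (Σq)² = 34113 − 32400 = 1713
r = -166.2 / √(1535.72 × 1713) = -166.2 / 1621.9397 ≈ -0.102

-0.102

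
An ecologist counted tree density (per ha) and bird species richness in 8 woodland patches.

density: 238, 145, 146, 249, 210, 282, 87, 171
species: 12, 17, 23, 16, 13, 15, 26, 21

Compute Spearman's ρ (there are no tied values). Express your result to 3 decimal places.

Rank density: 6, 2, 3, 7, 5, 8, 1, 4
Rank species: 1, 5, 7, 4, 2, 3, 8, 6
d = rank(density) − rank(species): 5, -3, -4, 3, 3, 5, -7, -2; Σd² = 146
ρ = 1 − 6Σd² / [n(n²−1)] = 1 − 6×146 / (8×63) = 1 − 876/504 ≈ -0.738

-0.738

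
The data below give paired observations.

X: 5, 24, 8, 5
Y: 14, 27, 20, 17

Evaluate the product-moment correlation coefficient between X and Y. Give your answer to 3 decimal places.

n = 4, ΣX = 42, ΣY = 78, ΣX² = 690, ΣY² = 1614, ΣXY = 963
nΣXY − ΣXΣY = 3852 − 3276 = 576
nΣX² − (ΣX)² = 2760 − 1764 = 996; nΣY² − (ΣY)² = 6456 − 6084 = 372
r = 576 / √(996 × 372) = 576 / 608.6970 ≈ 0.946

0.946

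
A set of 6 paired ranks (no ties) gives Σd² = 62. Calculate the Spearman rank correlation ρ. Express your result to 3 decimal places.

-0.771

ρ = 1 − 6Σd² / [n(n²−1)] = 1 − 6×62 / (6×35)
  = 1 − 372/210 = 1 − 1.7714 ≈ -0.771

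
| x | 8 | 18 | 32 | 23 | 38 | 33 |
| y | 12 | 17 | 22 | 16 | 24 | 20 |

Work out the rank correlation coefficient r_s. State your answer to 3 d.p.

0.886

Rank x: 1, 2, 4, 3, 6, 5
Rank y: 1, 3, 5, 2, 6, 4
d = rank(x) − rank(y): 0, -1, -1, 1, 0, 1; Σd² = 4
ρ = 1 − 6Σd² / [n(n²−1)] = 1 − 6×4 / (6×35) = 1 − 24/210 ≈ 0.886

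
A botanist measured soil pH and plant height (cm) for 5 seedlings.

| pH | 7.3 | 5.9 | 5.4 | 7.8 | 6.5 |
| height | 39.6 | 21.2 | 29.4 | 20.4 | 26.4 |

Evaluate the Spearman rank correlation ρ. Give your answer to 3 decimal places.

-0.300

Rank pH: 4, 2, 1, 5, 3
Rank height: 5, 2, 4, 1, 3
d = rank(pH) − rank(height): -1, 0, -3, 4, 0; Σd² = 26
ρ = 1 − 6Σd² / [n(n²−1)] = 1 − 6×26 / (5×24) = 1 − 156/120 ≈ -0.300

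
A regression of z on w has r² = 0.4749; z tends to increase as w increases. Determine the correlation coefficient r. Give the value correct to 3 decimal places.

0.689

|r| = √0.4749 = 0.689
The association is positive, so r = 0.689.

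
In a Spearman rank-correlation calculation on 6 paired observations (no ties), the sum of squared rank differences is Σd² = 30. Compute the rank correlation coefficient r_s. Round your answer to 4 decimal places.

0.1429

ρ = 1 − 6Σd² / [n(n²−1)] = 1 − 6×30 / (6×35)
  = 1 − 180/210 = 1 − 0.85714 ≈ 0.1429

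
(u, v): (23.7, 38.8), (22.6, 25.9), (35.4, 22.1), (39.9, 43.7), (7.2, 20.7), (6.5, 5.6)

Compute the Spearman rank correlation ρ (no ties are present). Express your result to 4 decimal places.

0.8286

Rank u: 4, 3, 5, 6, 2, 1
Rank v: 5, 4, 3, 6, 2, 1
d = rank(u) − rank(v): -1, -1, 2, 0, 0, 0; Σd² = 6
ρ = 1 − 6Σd² / [n(n²−1)] = 1 − 6×6 / (6×35) = 1 − 36/210 ≈ 0.8286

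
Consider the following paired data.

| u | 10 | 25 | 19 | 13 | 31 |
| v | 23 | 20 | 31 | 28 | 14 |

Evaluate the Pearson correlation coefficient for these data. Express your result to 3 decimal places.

-0.682

n = 5, Σu = 98, Σv = 116, Σu² = 2216, Σv² = 2870, Σuv = 2117
nΣuv − ΣuΣv = 10585 − 11368 = -783
nΣu² − (Σu)² = 11080 − 9604 = 1476; nΣv² − (Σv)² = 14350 − 13456 = 894
r = -783 / √(1476 × 894) = -783 / 1148.7141 ≈ -0.682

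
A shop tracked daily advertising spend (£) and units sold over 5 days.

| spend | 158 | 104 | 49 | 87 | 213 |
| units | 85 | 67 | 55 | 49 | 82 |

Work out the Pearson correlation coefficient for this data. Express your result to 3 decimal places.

0.861

n = 5, Σx = 611, Σy = 338, Σx² = 91119, Σy² = 23864, Σxy = 44822
nΣxy − ΣxΣy = 224110 − 206518 = 17592
nΣx² − (Σx)² = 455595 − 373321 = 82274; nΣy² − (Σy)² = 119320 − 114244 = 5076
r = 17592 / √(82274 × 5076) = 17592 / 20435.8221 ≈ 0.861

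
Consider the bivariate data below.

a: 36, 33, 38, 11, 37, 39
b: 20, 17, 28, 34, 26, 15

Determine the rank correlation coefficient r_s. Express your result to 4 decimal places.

Rank a: 3, 2, 5, 1, 4, 6
Rank b: 3, 2, 5, 6, 4, 1
d = rank(a) − rank(b): 0, 0, 0, -5, 0, 5; Σd² = 50
ρ = 1 − 6Σd² / [n(n²−1)] = 1 − 6×50 / (6×35) = 1 − 300/210 ≈ -0.4286

-0.4286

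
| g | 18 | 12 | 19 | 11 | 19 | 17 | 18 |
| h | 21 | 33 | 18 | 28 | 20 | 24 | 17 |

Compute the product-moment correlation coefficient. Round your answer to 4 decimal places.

n = 7, Σg = 114, Σh = 161, Σg² = 1924, Σh² = 3903, Σgh = 2518
nΣgh − ΣgΣh = 17626 − 18354 = -728
nΣg² − (Σg)² = 13468 − 12996 = 472; nΣh² − (Σh)² = 27321 − 25921 = 1400
r = -728 / √(472 × 1400) = -728 / 812.8961 ≈ -0.8956

-0.8956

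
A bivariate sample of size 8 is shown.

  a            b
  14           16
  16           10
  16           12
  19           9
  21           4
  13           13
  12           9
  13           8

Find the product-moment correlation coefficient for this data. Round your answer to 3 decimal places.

n = 8, Σa = 124, Σb = 81, Σa² = 1992, Σb² = 911, Σab = 1212
nΣab − ΣaΣb = 9696 − 10044 = -348
nΣa² − (Σa)² = 15936 − 15376 = 560; nΣb² − (Σb)² = 7288 − 6561 = 727
r = -348 / √(560 × 727) = -348 / 638.0596 ≈ -0.545

-0.545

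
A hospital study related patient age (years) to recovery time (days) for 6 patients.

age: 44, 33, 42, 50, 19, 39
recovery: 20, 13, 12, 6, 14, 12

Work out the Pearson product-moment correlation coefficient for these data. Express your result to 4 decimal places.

n = 6, Σx = 227, Σy = 77, Σx² = 9171, Σy² = 1089, Σxy = 2847
nΣxy − ΣxΣy = 17082 − 17479 = -397
nΣx² − (Σx)² = 55026 − 51529 = 3497; nΣy² − (Σy)² = 6534 − 5929 = 605
r = -397 / √(3497 × 605) = -397 / 1454.5394 ≈ -0.2729

-0.2729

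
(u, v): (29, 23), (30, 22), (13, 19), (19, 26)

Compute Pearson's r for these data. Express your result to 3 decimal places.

0.289

n = 4, Σu = 91, Σv = 90, Σu² = 2271, Σv² = 2050, Σuv = 2068
nΣuv − ΣuΣv = 8272 − 8190 = 82
nΣu² − (Σu)² = 9084 − 8281 = 803; nΣv² − (Σv)² = 8200 − 8100 = 100
r = 82 / √(803 × 100) = 82 / 283.3725 ≈ 0.289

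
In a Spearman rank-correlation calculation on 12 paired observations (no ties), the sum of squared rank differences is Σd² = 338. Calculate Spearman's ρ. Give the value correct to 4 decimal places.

-0.1818

ρ = 1 − 6Σd² / [n(n²−1)] = 1 − 6×338 / (12×143)
  = 1 − 2028/1716 = 1 − 1.18182 ≈ -0.1818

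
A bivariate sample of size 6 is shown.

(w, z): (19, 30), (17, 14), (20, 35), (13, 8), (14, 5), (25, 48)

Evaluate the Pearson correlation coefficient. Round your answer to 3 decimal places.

n = 6, Σw = 108, Σz = 140, Σw² = 2040, Σz² = 4714, Σwz = 2882
nΣwz − ΣwΣz = 17292 − 15120 = 2172
nΣw² − (Σw)² = 12240 − 11664 = 576; nΣz² − (Σz)² = 28284 − 19600 = 8684
r = 2172 / √(576 × 8684) = 2172 / 2236.5116 ≈ 0.971

0.971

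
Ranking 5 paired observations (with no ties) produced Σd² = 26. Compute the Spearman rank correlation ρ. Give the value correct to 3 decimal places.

-0.300

ρ = 1 − 6Σd² / [n(n²−1)] = 1 − 6×26 / (5×24)
  = 1 − 156/120 = 1 − 1.3000 ≈ -0.300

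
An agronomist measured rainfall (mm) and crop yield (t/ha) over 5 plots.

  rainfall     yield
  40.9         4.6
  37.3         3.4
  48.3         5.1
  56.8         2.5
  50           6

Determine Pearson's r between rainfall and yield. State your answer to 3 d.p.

-0.107

n = 5, Σx = 233.3, Σy = 21.6, Σx² = 11123.23, Σy² = 100.98, Σxy = 1003.29
nΣxy − ΣxΣy = 5016.45 − 5039.28 = -22.83
nΣx² − (Σx)² = 55616.15 − 54428.89 = 1187.26; nΣy² − (Σy)² = 504.9 − 466.56 = 38.34
r = -22.83 / √(1187.26 × 38.34) = -22.83 / 213.3531 ≈ -0.107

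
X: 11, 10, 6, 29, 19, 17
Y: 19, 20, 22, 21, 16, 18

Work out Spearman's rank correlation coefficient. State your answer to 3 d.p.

Rank X: 3, 2, 1, 6, 5, 4
Rank Y: 3, 4, 6, 5, 1, 2
d = rank(X) − rank(Y): 0, -2, -5, 1, 4, 2; Σd² = 50
ρ = 1 − 6Σd² / [n(n²−1)] = 1 − 6×50 / (6×35) = 1 − 300/210 ≈ -0.429

-0.429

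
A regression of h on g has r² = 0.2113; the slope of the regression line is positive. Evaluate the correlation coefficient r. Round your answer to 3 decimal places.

0.460

|r| = √0.2113 = 0.460
The association is positive, so r = 0.460.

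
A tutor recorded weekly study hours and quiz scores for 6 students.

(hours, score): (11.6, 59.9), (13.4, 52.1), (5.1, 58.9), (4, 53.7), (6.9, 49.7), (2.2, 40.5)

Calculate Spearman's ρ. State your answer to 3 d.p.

Rank hours: 5, 6, 3, 2, 4, 1
Rank score: 6, 3, 5, 4, 2, 1
d = rank(hours) − rank(score): -1, 3, -2, -2, 2, 0; Σd² = 22
ρ = 1 − 6Σd² / [n(n²−1)] = 1 − 6×22 / (6×35) = 1 − 132/210 ≈ 0.371

0.371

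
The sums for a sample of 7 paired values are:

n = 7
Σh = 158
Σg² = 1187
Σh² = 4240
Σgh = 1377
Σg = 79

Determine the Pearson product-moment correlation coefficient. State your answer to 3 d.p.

-0.910

r = (nΣgh − ΣgΣh) / √[(nΣg² − (Σg)²)(nΣh² − (Σh)²)]
Numerator: 7×1377 − 79×158 = -2843
Denominator: √[(8309 − 6241)(29680 − 24964)] = √[2068 × 4716] = 3122.9294
r = -2843 / 3122.9294 ≈ -0.910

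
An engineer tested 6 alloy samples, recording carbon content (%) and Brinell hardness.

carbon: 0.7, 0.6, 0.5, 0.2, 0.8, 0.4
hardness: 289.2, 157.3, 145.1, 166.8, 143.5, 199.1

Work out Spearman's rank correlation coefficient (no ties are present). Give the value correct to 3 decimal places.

-0.314

Rank carbon: 5, 4, 3, 1, 6, 2
Rank hardness: 6, 3, 2, 4, 1, 5
d = rank(carbon) − rank(hardness): -1, 1, 1, -3, 5, -3; Σd² = 46
ρ = 1 − 6Σd² / [n(n²−1)] = 1 − 6×46 / (6×35) = 1 − 276/210 ≈ -0.314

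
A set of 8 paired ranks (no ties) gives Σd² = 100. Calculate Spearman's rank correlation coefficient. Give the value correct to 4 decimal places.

ρ = 1 − 6Σd² / [n(n²−1)] = 1 − 6×100 / (8×63)
  = 1 − 600/504 = 1 − 1.19048 ≈ -0.1905

-0.1905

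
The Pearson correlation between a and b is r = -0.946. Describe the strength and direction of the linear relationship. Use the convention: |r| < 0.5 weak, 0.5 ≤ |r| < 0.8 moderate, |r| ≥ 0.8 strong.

r = -0.946 < 0 so the relationship is negative.
|r| = 0.946, which falls in the strong range.

strong negative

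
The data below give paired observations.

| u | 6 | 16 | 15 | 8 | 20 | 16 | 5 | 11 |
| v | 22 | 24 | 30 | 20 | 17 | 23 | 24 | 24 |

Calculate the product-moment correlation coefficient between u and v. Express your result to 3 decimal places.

n = 8, Σu = 97, Σv = 184, Σu² = 1383, Σv² = 4330, Σuv = 2218
nΣuv − ΣuΣv = 17744 − 17848 = -104
nΣu² − (Σu)² = 11064 − 9409 = 1655; nΣv² − (Σv)² = 34640 − 33856 = 784
r = -104 / √(1655 × 784) = -104 / 1139.0874 ≈ -0.091

-0.091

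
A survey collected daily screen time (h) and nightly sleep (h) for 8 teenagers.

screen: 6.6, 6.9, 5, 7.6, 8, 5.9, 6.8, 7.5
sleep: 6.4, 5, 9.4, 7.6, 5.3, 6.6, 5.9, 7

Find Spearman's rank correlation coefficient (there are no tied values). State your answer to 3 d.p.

Rank screen: 3, 5, 1, 7, 8, 2, 4, 6
Rank sleep: 4, 1, 8, 7, 2, 5, 3, 6
d = rank(screen) − rank(sleep): -1, 4, -7, 0, 6, -3, 1, 0; Σd² = 112
ρ = 1 − 6Σd² / [n(n²−1)] = 1 − 6×112 / (8×63) = 1 − 672/504 ≈ -0.333

-0.333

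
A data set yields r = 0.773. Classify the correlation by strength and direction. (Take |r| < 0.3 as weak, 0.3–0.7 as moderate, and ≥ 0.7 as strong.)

strong positive

r = 0.773 > 0 so the relationship is positive.
|r| = 0.773, which falls in the strong range.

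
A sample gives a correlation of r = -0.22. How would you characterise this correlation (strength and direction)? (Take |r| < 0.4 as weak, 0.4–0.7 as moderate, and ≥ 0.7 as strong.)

r = -0.22 < 0 so the relationship is negative.
|r| = 0.22, which falls in the weak range.

weak negative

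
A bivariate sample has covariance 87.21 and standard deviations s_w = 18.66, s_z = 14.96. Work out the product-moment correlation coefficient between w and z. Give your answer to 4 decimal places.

r = Cov(w,z) / (s_w · s_z) = 87.21 / (18.66 × 14.96)
  = 87.21 / 279.1536 ≈ 0.3124

0.3124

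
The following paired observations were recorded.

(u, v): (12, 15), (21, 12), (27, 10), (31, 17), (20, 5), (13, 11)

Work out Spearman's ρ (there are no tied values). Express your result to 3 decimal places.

0.143

Rank u: 1, 4, 5, 6, 3, 2
Rank v: 5, 4, 2, 6, 1, 3
d = rank(u) − rank(v): -4, 0, 3, 0, 2, -1; Σd² = 30
ρ = 1 − 6Σd² / [n(n²−1)] = 1 − 6×30 / (6×35) = 1 − 180/210 ≈ 0.143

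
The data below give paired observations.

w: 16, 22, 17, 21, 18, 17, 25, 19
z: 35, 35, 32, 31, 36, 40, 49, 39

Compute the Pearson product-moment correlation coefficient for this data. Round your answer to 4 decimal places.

n = 8, Σw = 155, Σz = 297, Σw² = 3069, Σz² = 11253, Σwz = 5819
nΣwz − ΣwΣz = 46552 − 46035 = 517
nΣw² − (Σw)² = 24552 − 24025 = 527; nΣz² − (Σz)² = 90024 − 88209 = 1815
r = 517 / √(527 × 1815) = 517 / 978.0107 ≈ 0.5286

0.5286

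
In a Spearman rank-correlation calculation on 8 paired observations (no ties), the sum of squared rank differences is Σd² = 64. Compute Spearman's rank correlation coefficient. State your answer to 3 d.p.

0.238

ρ = 1 − 6Σd² / [n(n²−1)] = 1 − 6×64 / (8×63)
  = 1 − 384/504 = 1 − 0.7619 ≈ 0.238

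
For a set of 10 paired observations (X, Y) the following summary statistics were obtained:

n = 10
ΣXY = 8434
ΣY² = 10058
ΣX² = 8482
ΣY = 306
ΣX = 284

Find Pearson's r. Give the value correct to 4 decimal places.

-0.4768

r = (nΣXY − ΣXΣY) / √[(nΣX² − (ΣX)²)(nΣY² − (ΣY)²)]
Numerator: 10×8434 − 284×306 = -2564
Denominator: √[(84820 − 80656)(100580 − 93636)] = √[4164 × 6944] = 5377.2499
r = -2564 / 5377.2499 ≈ -0.4768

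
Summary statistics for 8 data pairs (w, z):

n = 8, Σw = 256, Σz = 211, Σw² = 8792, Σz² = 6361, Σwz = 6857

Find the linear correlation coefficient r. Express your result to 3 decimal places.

r = (nΣwz − ΣwΣz) / √[(nΣw² − (Σw)²)(nΣz² − (Σz)²)]
Numerator: 8×6857 − 256×211 = 840
Denominator: √[(70336 − 65536)(50888 − 44521)] = √[4800 × 6367] = 5528.2547
r = 840 / 5528.2547 ≈ 0.152

0.152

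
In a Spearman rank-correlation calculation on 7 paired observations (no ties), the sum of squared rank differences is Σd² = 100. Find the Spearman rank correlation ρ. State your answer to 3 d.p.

-0.786

ρ = 1 − 6Σd² / [n(n²−1)] = 1 − 6×100 / (7×48)
  = 1 − 600/336 = 1 − 1.7857 ≈ -0.786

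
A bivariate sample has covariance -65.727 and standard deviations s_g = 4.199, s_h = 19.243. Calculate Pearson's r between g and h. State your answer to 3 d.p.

-0.813

r = Cov(g,h) / (s_g · s_h) = -65.727 / (4.199 × 19.243)
  = -65.727 / 80.8014 ≈ -0.813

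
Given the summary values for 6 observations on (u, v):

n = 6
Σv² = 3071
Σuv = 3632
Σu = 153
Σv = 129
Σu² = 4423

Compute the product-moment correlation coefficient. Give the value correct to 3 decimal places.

0.870

r = (nΣuv − ΣuΣv) / √[(nΣu² − (Σu)²)(nΣv² − (Σv)²)]
Numerator: 6×3632 − 153×129 = 2055
Denominator: √[(26538 − 23409)(18426 − 16641)] = √[3129 × 1785] = 2363.3165
r = 2055 / 2363.3165 ≈ 0.870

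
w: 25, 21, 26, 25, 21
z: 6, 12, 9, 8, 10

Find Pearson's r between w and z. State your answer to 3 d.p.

-0.743

n = 5, Σw = 118, Σz = 45, Σw² = 2808, Σz² = 425, Σwz = 1046
nΣwz − ΣwΣz = 5230 − 5310 = -80
nΣw² − (Σw)² = 14040 − 13924 = 116; nΣz² − (Σz)² = 2125 − 2025 = 100
r = -80 / √(116 × 100) = -80 / 107.7033 ≈ -0.743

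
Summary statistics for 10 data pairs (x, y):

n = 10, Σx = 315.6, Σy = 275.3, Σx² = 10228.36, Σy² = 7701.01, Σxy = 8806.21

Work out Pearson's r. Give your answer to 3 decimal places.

0.651

r = (nΣxy − ΣxΣy) / √[(nΣx² − (Σx)²)(nΣy² − (Σy)²)]
Numerator: 10×8806.21 − 315.6×275.3 = 1177.42
Denominator: √[(102283.6 − 99603.36)(77010.1 − 75790.09)] = √[2680.24 × 1220.01] = 1808.2919
r = 1177.42 / 1808.2919 ≈ 0.651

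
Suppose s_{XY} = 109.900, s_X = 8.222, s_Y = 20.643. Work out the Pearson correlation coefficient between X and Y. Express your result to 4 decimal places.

0.6475

r = Cov(X,Y) / (s_X · s_Y) = 109.900 / (8.222 × 20.643)
  = 109.900 / 169.7267 ≈ 0.6475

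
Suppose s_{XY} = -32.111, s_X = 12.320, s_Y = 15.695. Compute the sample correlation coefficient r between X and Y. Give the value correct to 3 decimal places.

r = Cov(X,Y) / (s_X · s_Y) = -32.111 / (12.320 × 15.695)
  = -32.111 / 193.3624 ≈ -0.166

-0.166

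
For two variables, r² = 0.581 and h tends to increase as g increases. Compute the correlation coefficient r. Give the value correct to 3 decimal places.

0.762

|r| = √0.581 = 0.762
The association is positive, so r = 0.762.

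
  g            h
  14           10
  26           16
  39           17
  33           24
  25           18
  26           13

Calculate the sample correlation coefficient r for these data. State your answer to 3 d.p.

0.682

n = 6, Σg = 163, Σh = 98, Σg² = 4783, Σh² = 1714, Σgh = 2799
nΣgh − ΣgΣh = 16794 − 15974 = 820
nΣg² − (Σg)² = 28698 − 26569 = 2129; nΣh² − (Σh)² = 10284 − 9604 = 680
r = 820 / √(2129 × 680) = 820 / 1203.2124 ≈ 0.682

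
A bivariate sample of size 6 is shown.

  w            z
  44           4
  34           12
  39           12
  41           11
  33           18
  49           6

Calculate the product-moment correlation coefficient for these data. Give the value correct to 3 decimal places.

n = 6, Σw = 240, Σz = 63, Σw² = 9784, Σz² = 785, Σwz = 2391
nΣwz − ΣwΣz = 14346 − 15120 = -774
nΣw² − (Σw)² = 58704 − 57600 = 1104; nΣz² − (Σz)² = 4710 − 3969 = 741
r = -774 / √(1104 × 741) = -774 / 904.4689 ≈ -0.856

-0.856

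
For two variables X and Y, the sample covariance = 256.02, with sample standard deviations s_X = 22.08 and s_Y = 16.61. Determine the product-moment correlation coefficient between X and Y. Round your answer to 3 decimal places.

0.698

r = Cov(X,Y) / (s_X · s_Y) = 256.02 / (22.08 × 16.61)
  = 256.02 / 366.7488 ≈ 0.698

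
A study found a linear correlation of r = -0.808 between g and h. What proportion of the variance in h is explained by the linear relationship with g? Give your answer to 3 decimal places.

0.653

r² = (-0.808)² = 0.653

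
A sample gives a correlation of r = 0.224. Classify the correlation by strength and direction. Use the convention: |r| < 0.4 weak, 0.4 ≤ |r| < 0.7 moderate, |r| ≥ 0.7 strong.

weak positive

r = 0.224 > 0 so the relationship is positive.
|r| = 0.224, which falls in the weak range.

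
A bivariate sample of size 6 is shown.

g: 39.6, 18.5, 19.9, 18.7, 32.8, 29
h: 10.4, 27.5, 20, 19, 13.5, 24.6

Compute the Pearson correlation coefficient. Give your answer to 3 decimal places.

-0.732

n = 6, Σg = 158.5, Σh = 115, Σg² = 4572.95, Σh² = 2412.82, Σgh = 2830.09
nΣgh − ΣgΣh = 16980.54 − 18227.5 = -1246.96
nΣg² − (Σg)² = 27437.7 − 25122.25 = 2315.45; nΣh² − (Σh)² = 14476.92 − 13225 = 1251.92
r = -1246.96 / √(2315.45 × 1251.92) = -1246.96 / 1702.5740 ≈ -0.732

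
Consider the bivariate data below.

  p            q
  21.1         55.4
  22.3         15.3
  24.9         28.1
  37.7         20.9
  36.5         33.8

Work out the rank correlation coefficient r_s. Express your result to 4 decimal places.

-0.3000

Rank p: 1, 2, 3, 5, 4
Rank q: 5, 1, 3, 2, 4
d = rank(p) − rank(q): -4, 1, 0, 3, 0; Σd² = 26
ρ = 1 − 6Σd² / [n(n²−1)] = 1 − 6×26 / (5×24) = 1 − 156/120 ≈ -0.3000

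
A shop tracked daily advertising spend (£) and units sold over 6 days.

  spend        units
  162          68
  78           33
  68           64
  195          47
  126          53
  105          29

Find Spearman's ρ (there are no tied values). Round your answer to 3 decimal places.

Rank spend: 5, 2, 1, 6, 4, 3
Rank units: 6, 2, 5, 3, 4, 1
d = rank(spend) − rank(units): -1, 0, -4, 3, 0, 2; Σd² = 30
ρ = 1 − 6Σd² / [n(n²−1)] = 1 − 6×30 / (6×35) = 1 − 180/210 ≈ 0.143

0.143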